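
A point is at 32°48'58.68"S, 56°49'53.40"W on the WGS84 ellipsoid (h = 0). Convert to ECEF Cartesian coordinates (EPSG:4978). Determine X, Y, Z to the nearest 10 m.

WGS84: a = 6378137 m, e² = 0.006694380; N(φ) = a/√(1−e²sin²φ) = 6384416.562 m.
X = (N+h)·cosφ·cosλ = 2935505.362 m; Y = (N+h)·cosφ·sinλ = -4491309.651 m; Z = (N(1−e²)+h)·sinφ = -3436854.774 m.

X 2935510 m, Y -4491310 m, Z -3436850 m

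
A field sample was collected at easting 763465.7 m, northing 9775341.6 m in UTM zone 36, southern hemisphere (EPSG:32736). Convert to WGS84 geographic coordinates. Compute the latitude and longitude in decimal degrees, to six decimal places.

Zone 36S: λ₀ = 33°, k₀ = 0.9996, false easting 500000 m, false northing 10000000 m.
Meridian distance M = (N − FN)/k₀ = -224748.3 m.
Inverse transverse Mercator on WGS84 gives φ = -2.03079983°, λ = 35.36850011°.

lat -2.030800°, lon 35.368500°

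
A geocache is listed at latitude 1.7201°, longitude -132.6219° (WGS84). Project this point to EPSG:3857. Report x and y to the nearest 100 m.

Web Mercator is spherical with R = a = 6378137 m.
x = R·λ = 6378137 × -2.314688815 = -14763402.376 m.
y = R·ln tan(π/4 + φ/2) = 6378137 × 0.030025919 = 191509.426 m.

x -14763400 m, y 191500 m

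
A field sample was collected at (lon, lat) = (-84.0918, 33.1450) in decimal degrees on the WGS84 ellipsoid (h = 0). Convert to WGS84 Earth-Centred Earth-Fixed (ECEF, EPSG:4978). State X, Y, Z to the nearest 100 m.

WGS84: a = 6378137 m, e² = 0.006694380; N(φ) = a/√(1−e²sin²φ) = 6384528.749 m.
X = (N+h)·cosφ·cosλ = 550258.985 m; Y = (N+h)·cosφ·sinλ = -5317303.365 m; Z = (N(1−e²)+h)·sinφ = 3467434.485 m.

X 550300 m, Y -5317300 m, Z 3467400 m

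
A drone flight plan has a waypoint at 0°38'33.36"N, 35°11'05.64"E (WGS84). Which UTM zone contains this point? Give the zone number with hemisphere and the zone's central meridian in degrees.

Zone 36N, central meridian 33°

UTM zone = ⌊(λ + 180)/6⌋ + 1; 35.1849° ∈ [30°, 36°) → zone 36.
Hemisphere: N (φ ≥ 0).
Central meridian λ₀ = 6×36 − 183 = 33°.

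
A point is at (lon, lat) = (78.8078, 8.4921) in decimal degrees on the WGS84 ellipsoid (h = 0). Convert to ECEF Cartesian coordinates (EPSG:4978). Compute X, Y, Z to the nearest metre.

WGS84: a = 6378137 m, e² = 0.006694380; N(φ) = a/√(1−e²sin²φ) = 6378602.612 m.
X = (N+h)·cosφ·cosλ = 1224517.761 m; Y = (N+h)·cosφ·sinλ = 6188688.241 m; Z = (N(1−e²)+h)·sinφ = 935641.904 m.

X 1224518 m, Y 6188688 m, Z 935642 m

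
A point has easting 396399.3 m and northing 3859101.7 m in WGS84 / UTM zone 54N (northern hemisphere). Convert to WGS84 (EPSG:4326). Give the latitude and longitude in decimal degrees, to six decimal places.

lat 34.869000°, lon 139.866500°

Zone 54N: λ₀ = 141°, k₀ = 0.9996, false easting 500000 m.
Meridian distance M = (N − FN)/k₀ = 3860646.0 m.
Inverse transverse Mercator on WGS84 gives φ = 34.86899968°, λ = 139.86649985°.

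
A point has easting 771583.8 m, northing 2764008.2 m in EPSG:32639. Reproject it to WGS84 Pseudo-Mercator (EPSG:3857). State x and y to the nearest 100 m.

x 5976700 m, y 2871700 m

Unproject from UTM 39N (λ₀ = 51°) → φ = 24.96719991°, λ = 53.68999993°.
Web Mercator (R = 6378137 m): x = 5976743.453 m, y = 2871716.410 m.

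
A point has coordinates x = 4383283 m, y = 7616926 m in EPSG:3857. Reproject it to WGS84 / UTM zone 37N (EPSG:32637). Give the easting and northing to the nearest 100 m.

Web Mercator inverse (R = 6378137 m) → φ = 56.29279981°, λ = 39.37570114°.
UTM 37N forward: E = 523254.133 m, N = 6238731.615 m.

E 523300 m, N 6238700 m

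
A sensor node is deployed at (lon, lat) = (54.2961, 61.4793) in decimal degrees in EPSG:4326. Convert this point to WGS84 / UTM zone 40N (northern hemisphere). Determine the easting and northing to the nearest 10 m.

Zone 40 central meridian λ₀ = 6×40 − 183 = 57°; Δλ = -2.7039°.
Transverse Mercator on WGS84 with k₀ = 0.9996 gives E = 355995.086 m, N = 6819162.251 m.

E 356000 m, N 6819160 m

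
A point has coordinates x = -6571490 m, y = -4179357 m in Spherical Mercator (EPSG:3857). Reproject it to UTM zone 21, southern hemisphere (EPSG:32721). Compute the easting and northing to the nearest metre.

Web Mercator inverse (R = 6378137 m) → φ = -35.11380086°, λ = -59.03269906°.
UTM 21S forward: E = 314756.762 m, N = 6112446.173 m.

E 314757 m, N 6112446 m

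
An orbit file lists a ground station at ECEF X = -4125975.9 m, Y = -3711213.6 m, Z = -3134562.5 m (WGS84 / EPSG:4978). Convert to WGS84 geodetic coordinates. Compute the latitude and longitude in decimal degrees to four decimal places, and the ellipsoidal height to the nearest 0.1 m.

lat -29.6245°, lon -138.0294°, h 615.1 m

λ = atan2(Y, X) = -138.02939983°; p = √(X²+Y²) = 5549485.0 m.
Bowring's method on WGS84 (a = 6378137 m, b = 6356752.314 m) gives φ = -29.62450028°, h = 615.069 m.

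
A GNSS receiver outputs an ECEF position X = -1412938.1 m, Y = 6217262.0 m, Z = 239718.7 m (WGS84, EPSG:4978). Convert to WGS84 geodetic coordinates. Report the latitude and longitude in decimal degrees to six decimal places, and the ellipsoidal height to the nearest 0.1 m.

lat 2.167700°, lon 102.803600°, h 2191.6 m

λ = atan2(Y, X) = 102.80360016°; p = √(X²+Y²) = 6375793.4 m.
Bowring's method on WGS84 (a = 6378137 m, b = 6356752.314 m) gives φ = 2.16769978°, h = 2191.601 m.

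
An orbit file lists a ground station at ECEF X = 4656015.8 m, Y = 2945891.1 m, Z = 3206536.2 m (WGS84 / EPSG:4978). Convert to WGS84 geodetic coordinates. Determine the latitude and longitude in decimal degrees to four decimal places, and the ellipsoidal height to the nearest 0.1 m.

λ = atan2(Y, X) = 32.32179991°; p = √(X²+Y²) = 5509696.7 m.
Bowring's method on WGS84 (a = 6378137 m, b = 6356752.314 m) gives φ = 30.36610000°, h = 2137.540 m.

lat 30.3661°, lon 32.3218°, h 2137.5 m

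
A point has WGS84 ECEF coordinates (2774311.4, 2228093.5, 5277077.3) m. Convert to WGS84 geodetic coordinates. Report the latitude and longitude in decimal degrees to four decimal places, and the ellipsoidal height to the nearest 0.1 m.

lat 56.1869°, lon 38.7685°, h 1235.3 m

λ = atan2(Y, X) = 38.76850019°; p = √(X²+Y²) = 3558258.6 m.
Bowring's method on WGS84 (a = 6378137 m, b = 6356752.314 m) gives φ = 56.18689986°, h = 1235.313 m.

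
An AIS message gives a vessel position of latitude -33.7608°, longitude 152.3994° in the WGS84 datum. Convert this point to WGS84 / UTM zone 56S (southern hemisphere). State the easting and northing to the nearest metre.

E 444381 m, N 6264204 m

Zone 56 central meridian λ₀ = 6×56 − 183 = 153°; Δλ = -0.6006°.
Transverse Mercator on WGS84 with k₀ = 0.9996 gives E = 444380.519 m, N = 6264203.522 m.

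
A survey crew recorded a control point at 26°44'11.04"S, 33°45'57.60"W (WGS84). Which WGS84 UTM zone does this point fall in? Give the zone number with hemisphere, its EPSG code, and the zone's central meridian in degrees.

Zone 25S (EPSG:32725), central meridian -33°

UTM zone = ⌊(λ + 180)/6⌋ + 1; -33.7660° ∈ [-36°, -30°) → zone 25.
Hemisphere: S (φ < 0).
Central meridian λ₀ = 6×25 − 183 = -33°.
EPSG code: 32725.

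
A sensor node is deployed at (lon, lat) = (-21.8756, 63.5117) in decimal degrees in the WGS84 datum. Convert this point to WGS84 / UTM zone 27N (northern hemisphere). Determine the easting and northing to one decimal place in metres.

E 456427.7 m, N 7042901.4 m

Zone 27 central meridian λ₀ = 6×27 − 183 = -21°; Δλ = -0.8756°.
Transverse Mercator on WGS84 with k₀ = 0.9996 gives E = 456427.731 m, N = 7042901.398 m.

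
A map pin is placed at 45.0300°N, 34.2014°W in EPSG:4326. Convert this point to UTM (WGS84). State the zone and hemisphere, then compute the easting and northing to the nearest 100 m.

Longitude -34.2014° lies in the 6° band [-36°, -30°), giving zone 25; latitude is north of the equator, so 25N.
Zone 25 central meridian λ₀ = 6×25 − 183 = -33°; Δλ = -1.2014°.
Transverse Mercator on WGS84 with k₀ = 0.9996 gives E = 405360.724 m, N = 4986985.051 m.

Zone 25N: E 405400 m, N 4987000 m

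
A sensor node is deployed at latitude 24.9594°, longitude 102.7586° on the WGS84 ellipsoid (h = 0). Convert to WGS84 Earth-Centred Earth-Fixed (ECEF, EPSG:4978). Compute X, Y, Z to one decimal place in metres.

WGS84: a = 6378137 m, e² = 0.006694380; N(φ) = a/√(1−e²sin²φ) = 6381941.855 m.
X = (N+h)·cosφ·cosλ = -1277783.261 m; Y = (N+h)·cosφ·sinλ = 5643054.414 m; Z = (N(1−e²)+h)·sinφ = 2674997.791 m.

X -1277783.3 m, Y 5643054.4 m, Z 2674997.8 m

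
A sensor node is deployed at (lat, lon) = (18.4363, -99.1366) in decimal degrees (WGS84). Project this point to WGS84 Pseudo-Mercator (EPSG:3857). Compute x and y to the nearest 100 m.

Web Mercator is spherical with R = a = 6378137 m.
x = R·λ = 6378137 × -1.730260079 = -11035835.831 m.
y = R·ln tan(π/4 + φ/2) = 6378137 × 0.327475008 = 2088680.468 m.

x -11035800 m, y 2088700 m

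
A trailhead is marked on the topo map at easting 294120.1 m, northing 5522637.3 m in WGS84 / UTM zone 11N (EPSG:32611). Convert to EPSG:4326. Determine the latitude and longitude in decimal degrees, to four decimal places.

Zone 11N: λ₀ = -117°, k₀ = 0.9996, false easting 500000 m.
Meridian distance M = (N − FN)/k₀ = 5524847.2 m.
Inverse transverse Mercator on WGS84 gives φ = 49.82080011°, λ = -119.86230057°.

lat 49.8208°, lon -119.8623°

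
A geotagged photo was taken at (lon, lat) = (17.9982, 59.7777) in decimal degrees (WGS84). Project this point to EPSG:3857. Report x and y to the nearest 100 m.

Web Mercator is spherical with R = a = 6378137 m.
x = R·λ = 6378137 × 0.314127849 = 2003550.459 m.
y = R·ln tan(π/4 + φ/2) = 6378137 × 1.309224101 = 8350410.678 m.

x 2003600 m, y 8350400 m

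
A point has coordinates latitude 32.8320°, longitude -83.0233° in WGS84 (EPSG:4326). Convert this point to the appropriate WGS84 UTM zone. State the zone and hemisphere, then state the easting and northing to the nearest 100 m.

Zone 17N: E 310600 m, N 3634500 m

Longitude -83.0233° lies in the 6° band [-84°, -78°), giving zone 17; latitude is north of the equator, so 17N.
Zone 17 central meridian λ₀ = 6×17 − 183 = -81°; Δλ = -2.0233°.
Transverse Mercator on WGS84 with k₀ = 0.9996 gives E = 310618.006 m, N = 3634476.116 m.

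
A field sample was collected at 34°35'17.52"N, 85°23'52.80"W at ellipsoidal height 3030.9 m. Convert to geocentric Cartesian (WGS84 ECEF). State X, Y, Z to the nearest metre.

X 421948 m, Y -5242036 m, Z 3602072 m

WGS84: a = 6378137 m, e² = 0.006694380; N(φ) = a/√(1−e²sin²φ) = 6385027.899 m.
X = (N+h)·cosφ·cosλ = 421948.361 m; Y = (N+h)·cosφ·sinλ = -5242035.900 m; Z = (N(1−e²)+h)·sinφ = 3602071.672 m.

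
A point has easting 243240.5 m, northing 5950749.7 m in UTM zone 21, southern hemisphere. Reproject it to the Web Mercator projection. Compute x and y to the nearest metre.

Unproject from UTM 21S (λ₀ = -57°) → φ = -36.55420006°, λ = -59.86870043°.
Web Mercator (R = 6378137 m): x = -6664553.246 m, y = -4377148.858 m.

x -6664553 m, y -4377149 m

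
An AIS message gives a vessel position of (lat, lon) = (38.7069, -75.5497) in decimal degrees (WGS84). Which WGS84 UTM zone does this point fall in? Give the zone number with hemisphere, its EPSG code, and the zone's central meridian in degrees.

UTM zone = ⌊(λ + 180)/6⌋ + 1; -75.5497° ∈ [-78°, -72°) → zone 18.
Hemisphere: N (φ ≥ 0).
Central meridian λ₀ = 6×18 − 183 = -75°.
EPSG code: 32618.

Zone 18N (EPSG:32618), central meridian -75°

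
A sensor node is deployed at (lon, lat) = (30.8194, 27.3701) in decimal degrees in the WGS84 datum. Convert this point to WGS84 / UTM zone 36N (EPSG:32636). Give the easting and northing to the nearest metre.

Zone 36 central meridian λ₀ = 6×36 − 183 = 33°; Δλ = -2.1806°.
Transverse Mercator on WGS84 with k₀ = 0.9996 gives E = 284333.864 m, N = 3029315.646 m.

E 284334 m, N 3029316 m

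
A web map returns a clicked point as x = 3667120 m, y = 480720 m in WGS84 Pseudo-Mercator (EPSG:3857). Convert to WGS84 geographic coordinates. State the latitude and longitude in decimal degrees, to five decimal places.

lat 4.31430°, lon 32.94230°

R = 6378137 m. λ = x/R = 32.94229945°.
φ = 2·arctan(exp(y/R)) − 90° = 2·arctan(1.07828) − 90° = 4.31429851°.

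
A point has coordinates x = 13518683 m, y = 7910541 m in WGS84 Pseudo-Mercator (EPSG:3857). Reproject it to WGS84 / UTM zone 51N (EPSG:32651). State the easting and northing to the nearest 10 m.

Web Mercator inverse (R = 6378137 m) → φ = 57.72870233°, λ = 121.44039560°.
UTM 51N forward: E = 407121.751 m, N = 6399575.323 m.

E 407120 m, N 6399580 m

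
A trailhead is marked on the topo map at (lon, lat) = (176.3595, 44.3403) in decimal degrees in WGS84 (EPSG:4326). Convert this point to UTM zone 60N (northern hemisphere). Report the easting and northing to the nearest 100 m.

Zone 60 central meridian λ₀ = 6×60 − 183 = 177°; Δλ = -0.6405°.
Transverse Mercator on WGS84 with k₀ = 0.9996 gives E = 448942.872 m, N = 4909869.804 m.

E 448900 m, N 4909900 m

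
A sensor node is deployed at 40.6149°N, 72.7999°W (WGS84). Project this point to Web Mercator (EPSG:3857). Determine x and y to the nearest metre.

Web Mercator is spherical with R = a = 6378137 m.
x = R·λ = 6378137 × -1.270597950 = -8104047.798 m.
y = R·ln tan(π/4 + φ/2) = 6378137 × 0.776983055 = 4955704.373 m.

x -8104048 m, y 4955704 m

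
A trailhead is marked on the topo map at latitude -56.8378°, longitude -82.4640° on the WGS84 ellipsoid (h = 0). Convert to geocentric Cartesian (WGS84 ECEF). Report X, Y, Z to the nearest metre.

X 458645 m, Y -3466918 m, Z -5316041 m

WGS84: a = 6378137 m, e² = 0.006694380; N(φ) = a/√(1−e²sin²φ) = 6393150.660 m.
X = (N+h)·cosφ·cosλ = 458644.716 m; Y = (N+h)·cosφ·sinλ = -3466918.260 m; Z = (N(1−e²)+h)·sinφ = -5316041.218 m.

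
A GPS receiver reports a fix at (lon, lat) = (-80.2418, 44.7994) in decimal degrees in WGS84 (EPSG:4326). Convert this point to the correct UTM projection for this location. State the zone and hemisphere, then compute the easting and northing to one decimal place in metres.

Zone 17N: E 559965.9 m, N 4960946.3 m

Longitude -80.2418° lies in the 6° band [-84°, -78°), giving zone 17; latitude is north of the equator, so 17N.
Zone 17 central meridian λ₀ = 6×17 − 183 = -81°; Δλ = +0.7582°.
Transverse Mercator on WGS84 with k₀ = 0.9996 gives E = 559965.921 m, N = 4960946.257 m.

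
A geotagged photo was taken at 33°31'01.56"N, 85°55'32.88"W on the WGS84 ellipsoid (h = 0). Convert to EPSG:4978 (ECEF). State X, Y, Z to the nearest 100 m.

X 378200 m, Y -5309600 m, Z 3501900 m

WGS84: a = 6378137 m, e² = 0.006694380; N(φ) = a/√(1−e²sin²φ) = 6384656.439 m.
X = (N+h)·cosφ·cosλ = 378191.672 m; Y = (N+h)·cosφ·sinλ = -5309570.591 m; Z = (N(1−e²)+h)·sinφ = 3501915.698 m.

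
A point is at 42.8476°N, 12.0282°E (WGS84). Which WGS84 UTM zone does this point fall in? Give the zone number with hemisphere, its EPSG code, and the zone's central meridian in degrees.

UTM zone = ⌊(λ + 180)/6⌋ + 1; 12.0282° ∈ [12°, 18°) → zone 33.
Hemisphere: N (φ ≥ 0).
Central meridian λ₀ = 6×33 − 183 = 15°.
EPSG code: 32633.

Zone 33N (EPSG:32633), central meridian 15°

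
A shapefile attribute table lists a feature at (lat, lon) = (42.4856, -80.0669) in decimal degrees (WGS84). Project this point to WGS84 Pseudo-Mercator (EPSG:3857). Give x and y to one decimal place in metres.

x -8913006.5 m, y 5233999.8 m

Web Mercator is spherical with R = a = 6378137 m.
x = R·λ = 6378137 × -1.397431027 = -8913006.537 m.
y = R·ln tan(π/4 + φ/2) = 6378137 × 0.820615772 = 5233999.818 m.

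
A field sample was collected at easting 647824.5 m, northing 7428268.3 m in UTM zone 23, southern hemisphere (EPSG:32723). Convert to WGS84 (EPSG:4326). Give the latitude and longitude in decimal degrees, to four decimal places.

Zone 23S: λ₀ = -45°, k₀ = 0.9996, false easting 500000 m, false northing 10000000 m.
Meridian distance M = (N − FN)/k₀ = -2572760.8 m.
Inverse transverse Mercator on WGS84 gives φ = -23.24819959°, λ = -43.55500032°.

lat -23.2482°, lon -43.5550°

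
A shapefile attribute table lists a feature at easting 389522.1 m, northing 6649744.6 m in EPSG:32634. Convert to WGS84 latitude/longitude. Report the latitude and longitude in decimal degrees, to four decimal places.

Zone 34N: λ₀ = 21°, k₀ = 0.9996, false easting 500000 m.
Meridian distance M = (N − FN)/k₀ = 6652405.6 m.
Inverse transverse Mercator on WGS84 gives φ = 59.97019988°, λ = 19.02090022°.

lat 59.9702°, lon 19.0209°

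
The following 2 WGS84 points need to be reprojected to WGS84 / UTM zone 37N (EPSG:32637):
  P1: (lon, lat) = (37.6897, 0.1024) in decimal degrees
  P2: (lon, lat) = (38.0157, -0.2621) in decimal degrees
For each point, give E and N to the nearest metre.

P1: E 354184 m, N 11321 m; P2: E 390468 m, N -28974 m

UTM zone 37N: λ₀ = 39°, k₀ = 0.9996.
P1 (0.1024°, 37.6897°) → (354183.851, 11321.257) m.
P2 (-0.2621°, 38.0157°) → (390467.768, -28974.231) m.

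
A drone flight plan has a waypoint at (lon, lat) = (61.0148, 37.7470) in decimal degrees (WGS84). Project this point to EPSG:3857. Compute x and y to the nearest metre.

x 6792136 m, y 4543747 m

Web Mercator is spherical with R = a = 6378137 m.
x = R·λ = 6378137 × 1.064909152 = 6792136.467 m.
y = R·ln tan(π/4 + φ/2) = 6378137 × 0.712394041 = 4543746.792 m.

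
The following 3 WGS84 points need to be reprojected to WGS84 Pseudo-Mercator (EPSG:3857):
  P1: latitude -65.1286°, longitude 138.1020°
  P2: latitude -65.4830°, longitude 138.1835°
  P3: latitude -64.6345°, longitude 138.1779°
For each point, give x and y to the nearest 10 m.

P1: x 15373440 m, y -9642330 m; P2: x 15382520 m, y -9736760 m; P3: x 15381890 m, y -9512750 m

Web Mercator: x = R·λ, y = R·ln tan(π/4+φ/2), R = 6378137 m.
P1 (-65.1286°, 138.1020°) → (15373444.318, -9642327.124) m.
P2 (-65.4830°, 138.1835°) → (15382516.856, -9736761.390) m.
P3 (-64.6345°, 138.1779°) → (15381893.467, -9512749.157) m.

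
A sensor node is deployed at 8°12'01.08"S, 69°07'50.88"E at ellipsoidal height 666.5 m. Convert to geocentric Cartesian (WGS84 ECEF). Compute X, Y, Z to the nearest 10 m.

WGS84: a = 6378137 m, e² = 0.006694380; N(φ) = a/√(1−e²sin²φ) = 6378571.376 m.
X = (N+h)·cosφ·cosλ = 2249277.283 m; Y = (N+h)·cosφ·sinλ = 5899789.412 m; Z = (N(1−e²)+h)·sinφ = -903806.397 m.

X 2249280 m, Y 5899790 m, Z -903810 m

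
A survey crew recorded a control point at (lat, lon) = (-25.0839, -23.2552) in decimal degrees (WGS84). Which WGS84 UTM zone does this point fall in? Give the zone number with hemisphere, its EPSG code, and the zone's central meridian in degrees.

UTM zone = ⌊(λ + 180)/6⌋ + 1; -23.2552° ∈ [-24°, -18°) → zone 27.
Hemisphere: S (φ < 0).
Central meridian λ₀ = 6×27 − 183 = -21°.
EPSG code: 32727.

Zone 27S (EPSG:32727), central meridian -21°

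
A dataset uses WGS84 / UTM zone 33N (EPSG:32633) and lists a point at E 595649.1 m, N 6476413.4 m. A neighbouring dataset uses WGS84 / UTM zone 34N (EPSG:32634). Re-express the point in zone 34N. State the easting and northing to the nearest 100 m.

UTM 33N → geographic: φ = 58.41800037°, λ = 16.63740014°.
UTM 34N (λ₀ = 21°) forward: E = 245253.332 m, N = 6483517.177 m.

E 245300 m, N 6483500 m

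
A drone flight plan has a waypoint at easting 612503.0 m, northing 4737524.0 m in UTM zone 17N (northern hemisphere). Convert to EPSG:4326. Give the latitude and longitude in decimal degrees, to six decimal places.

lat 42.782000°, lon -79.624599°

Zone 17N: λ₀ = -81°, k₀ = 0.9996, false easting 500000 m.
Meridian distance M = (N − FN)/k₀ = 4739419.8 m.
Inverse transverse Mercator on WGS84 gives φ = 42.78200016°, λ = -79.62459946°.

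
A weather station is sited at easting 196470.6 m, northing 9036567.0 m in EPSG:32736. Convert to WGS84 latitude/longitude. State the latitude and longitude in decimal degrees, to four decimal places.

Zone 36S: λ₀ = 33°, k₀ = 0.9996, false easting 500000 m, false northing 10000000 m.
Meridian distance M = (N − FN)/k₀ = -963818.5 m.
Inverse transverse Mercator on WGS84 gives φ = -8.70579990°, λ = 30.24169976°.

lat -8.7058°, lon 30.2417°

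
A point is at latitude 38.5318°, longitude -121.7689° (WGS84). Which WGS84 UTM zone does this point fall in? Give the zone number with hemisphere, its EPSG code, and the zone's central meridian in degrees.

Zone 10N (EPSG:32610), central meridian -123°

UTM zone = ⌊(λ + 180)/6⌋ + 1; -121.7689° ∈ [-126°, -120°) → zone 10.
Hemisphere: N (φ ≥ 0).
Central meridian λ₀ = 6×10 − 183 = -123°.
EPSG code: 32610.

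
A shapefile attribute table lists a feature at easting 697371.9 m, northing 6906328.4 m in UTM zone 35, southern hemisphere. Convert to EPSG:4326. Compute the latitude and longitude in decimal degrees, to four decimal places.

lat -27.9535°, lon 29.0063°

Zone 35S: λ₀ = 27°, k₀ = 0.9996, false easting 500000 m, false northing 10000000 m.
Meridian distance M = (N − FN)/k₀ = -3094909.6 m.
Inverse transverse Mercator on WGS84 gives φ = -27.95349980°, λ = 29.00630035°.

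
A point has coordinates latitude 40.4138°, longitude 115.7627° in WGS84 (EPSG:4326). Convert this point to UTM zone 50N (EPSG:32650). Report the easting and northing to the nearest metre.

E 395023 m, N 4474422 m

Zone 50 central meridian λ₀ = 6×50 − 183 = 117°; Δλ = -1.2373°.
Transverse Mercator on WGS84 with k₀ = 0.9996 gives E = 395023.408 m, N = 4474421.520 m.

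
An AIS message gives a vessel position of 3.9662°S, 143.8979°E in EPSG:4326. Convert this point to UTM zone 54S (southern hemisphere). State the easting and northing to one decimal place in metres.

Zone 54 central meridian λ₀ = 6×54 − 183 = 141°; Δλ = +2.8979°.
Transverse Mercator on WGS84 with k₀ = 0.9996 gives E = 821833.422 m, N = 9561045.395 m.

E 821833.4 m, N 9561045.4 m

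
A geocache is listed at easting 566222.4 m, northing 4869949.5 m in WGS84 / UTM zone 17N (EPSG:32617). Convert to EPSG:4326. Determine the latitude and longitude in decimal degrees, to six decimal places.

Zone 17N: λ₀ = -81°, k₀ = 0.9996, false easting 500000 m.
Meridian distance M = (N − FN)/k₀ = 4871898.3 m.
Inverse transverse Mercator on WGS84 gives φ = 43.97969973°, λ = -80.17430020°.

lat 43.979700°, lon -80.174300°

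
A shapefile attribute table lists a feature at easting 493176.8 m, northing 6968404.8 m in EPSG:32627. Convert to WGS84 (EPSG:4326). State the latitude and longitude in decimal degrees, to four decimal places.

lat 62.8457°, lon -21.1340°

Zone 27N: λ₀ = -21°, k₀ = 0.9996, false easting 500000 m.
Meridian distance M = (N − FN)/k₀ = 6971193.3 m.
Inverse transverse Mercator on WGS84 gives φ = 62.84569956°, λ = -21.13399925°.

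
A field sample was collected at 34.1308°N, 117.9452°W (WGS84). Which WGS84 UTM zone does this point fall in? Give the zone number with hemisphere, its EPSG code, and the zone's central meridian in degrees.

UTM zone = ⌊(λ + 180)/6⌋ + 1; -117.9452° ∈ [-120°, -114°) → zone 11.
Hemisphere: N (φ ≥ 0).
Central meridian λ₀ = 6×11 − 183 = -117°.
EPSG code: 32611.

Zone 11N (EPSG:32611), central meridian -117°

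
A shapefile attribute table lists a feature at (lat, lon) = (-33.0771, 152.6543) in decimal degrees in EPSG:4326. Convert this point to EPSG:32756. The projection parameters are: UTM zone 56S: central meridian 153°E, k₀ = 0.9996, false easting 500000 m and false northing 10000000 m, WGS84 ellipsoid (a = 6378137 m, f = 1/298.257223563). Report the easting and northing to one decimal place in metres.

Zone 56 central meridian λ₀ = 6×56 − 183 = 153°; Δλ = -0.3457°.
Transverse Mercator on WGS84 with k₀ = 0.9996 gives E = 467734.183 m, N = 6340112.565 m.

E 467734.2 m, N 6340112.6 m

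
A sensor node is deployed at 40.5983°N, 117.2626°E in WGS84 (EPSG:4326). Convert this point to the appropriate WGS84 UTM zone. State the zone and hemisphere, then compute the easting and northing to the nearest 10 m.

Longitude 117.2626° lies in the 6° band [114°, 120°), giving zone 50; latitude is north of the equator, so 50N.
Zone 50 central meridian λ₀ = 6×50 − 183 = 117°; Δλ = +0.2626°.
Transverse Mercator on WGS84 with k₀ = 0.9996 gives E = 522218.612 m, N = 4494199.243 m.

Zone 50N: E 522220 m, N 4494200 m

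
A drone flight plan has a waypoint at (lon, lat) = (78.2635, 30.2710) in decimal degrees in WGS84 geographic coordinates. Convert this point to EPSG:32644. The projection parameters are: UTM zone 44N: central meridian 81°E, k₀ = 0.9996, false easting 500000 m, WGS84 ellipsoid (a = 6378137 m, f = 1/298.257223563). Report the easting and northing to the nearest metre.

E 236741 m, N 3351986 m

Zone 44 central meridian λ₀ = 6×44 − 183 = 81°; Δλ = -2.7365°.
Transverse Mercator on WGS84 with k₀ = 0.9996 gives E = 236741.383 m, N = 3351985.571 m.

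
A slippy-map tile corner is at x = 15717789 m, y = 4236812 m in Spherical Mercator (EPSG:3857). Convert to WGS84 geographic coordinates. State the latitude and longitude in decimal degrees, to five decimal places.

R = 6378137 m. λ = x/R = 141.19530091°.
φ = 2·arctan(exp(y/R)) − 90° = 2·arctan(1.94307) − 90° = 35.53490284°.

lat 35.53490°, lon 141.19530°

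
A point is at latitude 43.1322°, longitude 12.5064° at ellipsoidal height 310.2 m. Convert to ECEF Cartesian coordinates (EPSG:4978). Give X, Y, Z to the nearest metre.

X 4551527 m, Y 1009583 m, Z 4338443 m

WGS84: a = 6378137 m, e² = 0.006694380; N(φ) = a/√(1−e²sin²φ) = 6388139.435 m.
X = (N+h)·cosφ·cosλ = 4551526.708 m; Y = (N+h)·cosφ·sinλ = 1009582.589 m; Z = (N(1−e²)+h)·sinφ = 4338443.394 m.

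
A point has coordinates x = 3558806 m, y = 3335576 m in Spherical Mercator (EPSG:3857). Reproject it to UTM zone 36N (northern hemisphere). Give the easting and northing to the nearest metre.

Web Mercator inverse (R = 6378137 m) → φ = 28.68469771°, λ = 31.96929823°.
UTM 36N forward: E = 399303.628 m, N = 3173488.408 m.

E 399304 m, N 3173488 m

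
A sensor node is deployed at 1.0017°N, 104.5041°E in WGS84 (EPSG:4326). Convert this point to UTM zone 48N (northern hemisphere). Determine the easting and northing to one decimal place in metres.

E 444826.4 m, N 110722.2 m

Zone 48 central meridian λ₀ = 6×48 − 183 = 105°; Δλ = -0.4959°.
Transverse Mercator on WGS84 with k₀ = 0.9996 gives E = 444826.429 m, N = 110722.235 m.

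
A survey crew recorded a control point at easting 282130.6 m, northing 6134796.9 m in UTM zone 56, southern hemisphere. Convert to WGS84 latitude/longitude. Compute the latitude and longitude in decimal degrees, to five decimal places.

lat -34.90590°, lon 150.61540°

Zone 56S: λ₀ = 153°, k₀ = 0.9996, false easting 500000 m, false northing 10000000 m.
Meridian distance M = (N − FN)/k₀ = -3866749.8 m.
Inverse transverse Mercator on WGS84 gives φ = -34.90590037°, λ = 150.61539996°.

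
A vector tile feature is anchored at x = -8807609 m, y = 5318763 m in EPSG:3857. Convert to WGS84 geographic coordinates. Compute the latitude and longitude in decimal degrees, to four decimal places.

R = 6378137 m. λ = x/R = -79.12009781°.
φ = 2·arctan(exp(y/R)) − 90° = 2·arctan(2.30229) − 90° = 43.04460074°.

lat 43.0446°, lon -79.1201°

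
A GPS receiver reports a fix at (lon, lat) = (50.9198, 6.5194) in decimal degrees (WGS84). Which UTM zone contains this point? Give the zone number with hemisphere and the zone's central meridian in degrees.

UTM zone = ⌊(λ + 180)/6⌋ + 1; 50.9198° ∈ [48°, 54°) → zone 39.
Hemisphere: N (φ ≥ 0).
Central meridian λ₀ = 6×39 − 183 = 51°.

Zone 39N, central meridian 51°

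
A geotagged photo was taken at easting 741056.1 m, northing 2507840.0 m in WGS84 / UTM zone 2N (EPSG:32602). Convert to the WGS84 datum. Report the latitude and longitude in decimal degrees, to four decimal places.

Zone 2N: λ₀ = -171°, k₀ = 0.9996, false easting 500000 m.
Meridian distance M = (N − FN)/k₀ = 2508843.5 m.
Inverse transverse Mercator on WGS84 gives φ = 22.66050005°, λ = -168.65410029°.

lat 22.6605°, lon -168.6541°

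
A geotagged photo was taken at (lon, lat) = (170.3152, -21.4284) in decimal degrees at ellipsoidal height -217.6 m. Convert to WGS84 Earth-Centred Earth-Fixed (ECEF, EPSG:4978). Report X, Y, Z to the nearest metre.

WGS84: a = 6378137 m, e² = 0.006694380; N(φ) = a/√(1−e²sin²φ) = 6380988.383 m.
X = (N+h)·cosφ·cosλ = -5855047.193 m; Y = (N+h)·cosφ·sinλ = 999222.948 m; Z = (N(1−e²)+h)·sinφ = -2315533.497 m.

X -5855047 m, Y 999223 m, Z -2315533 m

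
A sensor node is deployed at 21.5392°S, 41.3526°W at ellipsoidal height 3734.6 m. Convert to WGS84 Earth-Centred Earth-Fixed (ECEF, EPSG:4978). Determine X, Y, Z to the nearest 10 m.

WGS84: a = 6378137 m, e² = 0.006694380; N(φ) = a/√(1−e²sin²φ) = 6381016.561 m.
X = (N+h)·cosφ·cosλ = 4458068.948 m; Y = (N+h)·cosφ·sinλ = -3923766.569 m; Z = (N(1−e²)+h)·sinφ = -2328399.878 m.

X 4458070 m, Y -3923770 m, Z -2328400 m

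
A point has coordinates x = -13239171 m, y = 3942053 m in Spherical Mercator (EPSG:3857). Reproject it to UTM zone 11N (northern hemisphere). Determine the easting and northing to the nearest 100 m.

Web Mercator inverse (R = 6378137 m) → φ = 33.35149858°, λ = -118.92949658°.
UTM 11N forward: E = 320459.039 m, N = 3691917.621 m.

E 320500 m, N 3691900 m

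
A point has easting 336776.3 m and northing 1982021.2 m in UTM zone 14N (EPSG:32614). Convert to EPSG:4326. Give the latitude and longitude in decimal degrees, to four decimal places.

Zone 14N: λ₀ = -99°, k₀ = 0.9996, false easting 500000 m.
Meridian distance M = (N − FN)/k₀ = 1982814.3 m.
Inverse transverse Mercator on WGS84 gives φ = 17.92009957°, λ = -100.54100027°.

lat 17.9201°, lon -100.5410°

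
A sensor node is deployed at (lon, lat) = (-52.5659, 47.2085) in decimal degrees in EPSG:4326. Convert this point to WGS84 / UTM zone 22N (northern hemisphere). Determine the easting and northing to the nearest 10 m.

E 381420 m, N 5229520 m

Zone 22 central meridian λ₀ = 6×22 − 183 = -51°; Δλ = -1.5659°.
Transverse Mercator on WGS84 with k₀ = 0.9996 gives E = 381416.580 m, N = 5229523.661 m.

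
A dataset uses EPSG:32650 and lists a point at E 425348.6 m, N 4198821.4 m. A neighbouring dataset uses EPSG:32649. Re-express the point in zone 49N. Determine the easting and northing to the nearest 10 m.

E 952760 m, N 4211010 m

UTM 50N → geographic: φ = 37.93390041°, λ = 116.15050000°.
UTM 49N (λ₀ = 111°) forward: E = 952755.602 m, N = 4211010.359 m.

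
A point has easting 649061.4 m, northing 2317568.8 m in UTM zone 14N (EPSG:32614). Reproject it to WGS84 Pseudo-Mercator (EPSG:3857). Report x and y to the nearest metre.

x -10861031 m, y 2386228 m

Unproject from UTM 14N (λ₀ = -99°) → φ = 20.95260031°, λ = -97.56629987°.
Web Mercator (R = 6378137 m): x = -10861030.821 m, y = 2386227.578 m.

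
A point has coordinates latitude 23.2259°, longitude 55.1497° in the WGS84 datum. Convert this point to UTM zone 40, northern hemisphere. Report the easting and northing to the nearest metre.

Zone 40 central meridian λ₀ = 6×40 − 183 = 57°; Δλ = -1.8503°.
Transverse Mercator on WGS84 with k₀ = 0.9996 gives E = 310672.614 m, N = 2569733.042 m.

E 310673 m, N 2569733 m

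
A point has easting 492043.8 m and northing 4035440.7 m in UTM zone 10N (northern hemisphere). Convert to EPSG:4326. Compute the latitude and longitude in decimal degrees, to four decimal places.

lat 36.4642°, lon -123.0888°

Zone 10N: λ₀ = -123°, k₀ = 0.9996, false easting 500000 m.
Meridian distance M = (N − FN)/k₀ = 4037055.5 m.
Inverse transverse Mercator on WGS84 gives φ = 36.46420015°, λ = -123.08880036°.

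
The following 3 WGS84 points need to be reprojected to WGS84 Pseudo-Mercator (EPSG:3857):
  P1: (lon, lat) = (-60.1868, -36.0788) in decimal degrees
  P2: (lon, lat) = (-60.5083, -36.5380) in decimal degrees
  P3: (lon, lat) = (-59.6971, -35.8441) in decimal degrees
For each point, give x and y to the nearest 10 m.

Web Mercator: x = R·λ, y = R·ln tan(π/4+φ/2), R = 6378137 m.
P1 (-36.0788°, -60.1868°) → (-6699963.928, -4311469.555) m.
P2 (-36.5380°, -60.5083°) → (-6735753.145, -4374904.109) m.
P3 (-35.8441°, -59.6971°) → (-6645450.774, -4279190.922) m.

P1: x -6699960 m, y -4311470 m; P2: x -6735750 m, y -4374900 m; P3: x -6645450 m, y -4279190 m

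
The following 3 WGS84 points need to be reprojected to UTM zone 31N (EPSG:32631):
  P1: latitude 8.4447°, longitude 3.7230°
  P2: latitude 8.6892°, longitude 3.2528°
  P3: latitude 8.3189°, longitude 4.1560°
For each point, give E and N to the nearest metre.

P1: E 579587 m, N 933534 m; P2: E 527810 m, N 960501 m; P3: E 627298 m, N 919739 m

UTM zone 31N: λ₀ = 3°, k₀ = 0.9996.
P1 (8.4447°, 3.7230°) → (579587.325, 933534.407) m.
P2 (8.6892°, 3.2528°) → (527809.653, 960500.550) m.
P3 (8.3189°, 4.1560°) → (627297.637, 919738.832) m.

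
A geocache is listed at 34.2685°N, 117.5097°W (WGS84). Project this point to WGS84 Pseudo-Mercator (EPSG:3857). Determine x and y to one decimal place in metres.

x -13081120.0 m, y 4064912.2 m

Web Mercator is spherical with R = a = 6378137 m.
x = R·λ = 6378137 × -2.050931168 = -13081119.967 m.
y = R·ln tan(π/4 + φ/2) = 6378137 × 0.637319683 = 4064912.249 m.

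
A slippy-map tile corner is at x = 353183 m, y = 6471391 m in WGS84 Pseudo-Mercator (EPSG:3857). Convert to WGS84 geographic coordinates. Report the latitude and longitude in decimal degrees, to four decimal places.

R = 6378137 m. λ = x/R = 3.17269687°.
φ = 2·arctan(exp(y/R)) − 90° = 2·arctan(2.75832) − 90° = 50.14480278°.

lat 50.1448°, lon 3.1727°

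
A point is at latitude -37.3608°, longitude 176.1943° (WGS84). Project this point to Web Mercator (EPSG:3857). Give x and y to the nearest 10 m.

Web Mercator is spherical with R = a = 6378137 m.
x = R·λ = 6378137 × 3.075170658 = 19613859.757 m.
y = R·ln tan(π/4 + φ/2) = 6378137 × -0.703891699 = -4489517.689 m.

x 19613860 m, y -4489520 m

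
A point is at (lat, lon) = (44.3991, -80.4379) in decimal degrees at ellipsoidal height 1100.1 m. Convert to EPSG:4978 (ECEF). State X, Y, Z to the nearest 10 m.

WGS84: a = 6378137 m, e² = 0.006694380; N(φ) = a/√(1−e²sin²φ) = 6388613.290 m.
X = (N+h)·cosφ·cosλ = 758379.249 m; Y = (N+h)·cosφ·sinλ = -4501915.575 m; Z = (N(1−e²)+h)·sinφ = 4440653.918 m.

X 758380 m, Y -4501920 m, Z 4440650 m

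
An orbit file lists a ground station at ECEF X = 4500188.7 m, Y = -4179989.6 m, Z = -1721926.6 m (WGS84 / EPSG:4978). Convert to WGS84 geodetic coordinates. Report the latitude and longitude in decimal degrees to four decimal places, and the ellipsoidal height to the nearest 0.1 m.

lat -15.7613°, lon -42.8874°, h 2224.9 m

λ = atan2(Y, X) = -42.88740028°; p = √(X²+Y²) = 6141987.6 m.
Bowring's method on WGS84 (a = 6378137 m, b = 6356752.314 m) gives φ = -15.76130033°, h = 2224.934 m.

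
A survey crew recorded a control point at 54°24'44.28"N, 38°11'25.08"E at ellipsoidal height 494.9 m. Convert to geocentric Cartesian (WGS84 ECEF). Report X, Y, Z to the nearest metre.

WGS84: a = 6378137 m, e² = 0.006694380; N(φ) = a/√(1−e²sin²φ) = 6392302.809 m.
X = (N+h)·cosφ·cosλ = 2923995.895 m; Y = (N+h)·cosφ·sinλ = 2300156.420 m; Z = (N(1−e²)+h)·sinφ = 5163987.490 m.

X 2923996 m, Y 2300156 m, Z 5163987 m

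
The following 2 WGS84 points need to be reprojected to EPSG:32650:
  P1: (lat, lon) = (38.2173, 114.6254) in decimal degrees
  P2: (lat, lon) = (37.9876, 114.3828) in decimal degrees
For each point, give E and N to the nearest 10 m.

P1: E 292120 m, N 4232590 m; P2: E 270160 m, N 4207670 m

UTM zone 50N: λ₀ = 117°, k₀ = 0.9996.
P1 (38.2173°, 114.6254°) → (292119.053, 4232591.196) m.
P2 (37.9876°, 114.3828°) → (270158.589, 4207671.466) m.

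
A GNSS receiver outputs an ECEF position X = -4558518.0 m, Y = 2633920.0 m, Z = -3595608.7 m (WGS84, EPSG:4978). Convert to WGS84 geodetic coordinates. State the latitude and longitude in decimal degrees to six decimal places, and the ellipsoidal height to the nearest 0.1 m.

lat -34.510800°, lon 149.980600°, h 4111.6 m

λ = atan2(Y, X) = 149.98059980°; p = √(X²+Y²) = 5264752.7 m.
Bowring's method on WGS84 (a = 6378137 m, b = 6356752.314 m) gives φ = -34.51079990°, h = 4111.608 m.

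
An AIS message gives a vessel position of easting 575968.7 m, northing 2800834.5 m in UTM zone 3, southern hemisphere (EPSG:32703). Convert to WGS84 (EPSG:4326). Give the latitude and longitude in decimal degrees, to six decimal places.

lat -64.908000°, lon -163.394399°

Zone 3S: λ₀ = -165°, k₀ = 0.9996, false easting 500000 m, false northing 10000000 m.
Meridian distance M = (N − FN)/k₀ = -7202046.3 m.
Inverse transverse Mercator on WGS84 gives φ = -64.90800003°, λ = -163.39439948°.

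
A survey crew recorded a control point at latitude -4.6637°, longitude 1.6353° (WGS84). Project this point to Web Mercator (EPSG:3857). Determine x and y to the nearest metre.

Web Mercator is spherical with R = a = 6378137 m.
x = R·λ = 6378137 × 0.028541369 = 182040.763 m.
y = R·ln tan(π/4 + φ/2) = 6378137 × -0.081486951 = -519734.940 m.

x 182041 m, y -519735 m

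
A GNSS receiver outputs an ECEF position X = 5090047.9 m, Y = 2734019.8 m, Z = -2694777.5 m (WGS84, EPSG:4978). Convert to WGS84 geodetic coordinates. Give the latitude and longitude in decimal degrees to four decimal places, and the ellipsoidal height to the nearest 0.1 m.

lat -25.1520°, lon 28.2416°, h 1064.4 m

λ = atan2(Y, X) = 28.24160018°; p = √(X²+Y²) = 5777841.5 m.
Bowring's method on WGS84 (a = 6378137 m, b = 6356752.314 m) gives φ = -25.15200007°, h = 1064.400 m.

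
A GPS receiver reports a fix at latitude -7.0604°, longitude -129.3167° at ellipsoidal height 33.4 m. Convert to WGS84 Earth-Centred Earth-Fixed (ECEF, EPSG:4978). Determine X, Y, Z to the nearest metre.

WGS84: a = 6378137 m, e² = 0.006694380; N(φ) = a/√(1−e²sin²φ) = 6378459.568 m.
X = (N+h)·cosφ·cosλ = -4010808.119 m; Y = (N+h)·cosφ·sinλ = -4897336.956 m; Z = (N(1−e²)+h)·sinφ = -778767.794 m.

X -4010808 m, Y -4897337 m, Z -778768 m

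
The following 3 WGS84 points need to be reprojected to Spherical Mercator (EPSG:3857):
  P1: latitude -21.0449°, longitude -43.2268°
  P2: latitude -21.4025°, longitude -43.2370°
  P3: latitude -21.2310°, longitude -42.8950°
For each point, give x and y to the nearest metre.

P1: x -4811985 m, y -2397233 m; P2: x -4813121 m, y -2439938 m; P3: x -4775050 m, y -2419444 m

Web Mercator: x = R·λ, y = R·ln tan(π/4+φ/2), R = 6378137 m.
P1 (-21.0449°, -43.2268°) → (-4811985.365, -2397233.239) m.
P2 (-21.4025°, -43.2370°) → (-4813120.823, -2439937.636) m.
P3 (-21.2310°, -42.8950°) → (-4775049.558, -2419444.281) m.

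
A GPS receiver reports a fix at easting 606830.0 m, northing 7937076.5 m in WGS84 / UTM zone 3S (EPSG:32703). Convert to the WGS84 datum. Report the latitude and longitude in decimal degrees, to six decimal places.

Zone 3S: λ₀ = -165°, k₀ = 0.9996, false easting 500000 m, false northing 10000000 m.
Meridian distance M = (N − FN)/k₀ = -2063749.0 m.
Inverse transverse Mercator on WGS84 gives φ = -18.65469959°, λ = -163.98710040°.

lat -18.654700°, lon -163.987100°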